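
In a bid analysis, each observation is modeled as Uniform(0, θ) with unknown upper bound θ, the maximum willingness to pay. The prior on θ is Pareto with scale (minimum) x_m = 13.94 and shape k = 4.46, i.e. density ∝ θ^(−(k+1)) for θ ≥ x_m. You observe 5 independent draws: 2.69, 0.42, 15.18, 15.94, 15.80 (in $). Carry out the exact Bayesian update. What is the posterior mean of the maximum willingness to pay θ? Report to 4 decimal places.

17.8242

A Pareto(scale x_m, shape k) prior on the upper bound θ of Uniform(0, θ) is conjugate: posterior is Pareto(max(x_m, max xᵢ), k + n).
Sample maximum = 15.94; prior scale x_m = 13.94 → posterior scale = max = 15.94.
Posterior shape = 4.46 + 5 = 9.46.
E[θ|data] = k·x_m/(k−1) = 9.46·15.94/8.46 = 17.8242.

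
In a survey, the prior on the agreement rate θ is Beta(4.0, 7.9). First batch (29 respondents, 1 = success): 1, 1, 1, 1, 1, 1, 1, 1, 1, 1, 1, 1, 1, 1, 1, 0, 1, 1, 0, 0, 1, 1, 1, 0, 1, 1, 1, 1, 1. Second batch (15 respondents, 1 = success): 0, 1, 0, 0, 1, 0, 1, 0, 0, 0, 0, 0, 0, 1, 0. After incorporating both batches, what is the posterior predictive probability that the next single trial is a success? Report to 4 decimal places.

0.5903

The Beta prior is conjugate to a Binomial/Bernoulli likelihood; the update adds successes to α and failures to β.
After batch 1: Beta(4.0+25, 7.9+4) = Beta(29.0, 11.9).
After batch 2: Beta(29.0+4, 11.9+11) = Beta(33.0, 22.9).
For a single future Bernoulli trial, P(success | data) = α/(α+β) = 0.5903.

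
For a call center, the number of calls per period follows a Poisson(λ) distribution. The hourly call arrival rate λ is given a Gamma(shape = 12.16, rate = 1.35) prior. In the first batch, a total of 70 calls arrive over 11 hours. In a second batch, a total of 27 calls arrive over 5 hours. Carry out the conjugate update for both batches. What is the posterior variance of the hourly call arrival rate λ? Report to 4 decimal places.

With a Gamma(shape α, rate β) prior, the Poisson likelihood is conjugate: the posterior is Gamma(α + ΣXᵢ, β + n).
After batch 1: Gamma(α+S, β+n) = Gamma(12.16+70, 1.35+11) = Gamma(82.16, 12.35).
After batch 2: Gamma(α+S, β+n) = Gamma(82.16+27, 12.35+5) = Gamma(109.16, 17.35).
Var = α/β² = 109.16/17.35² = 0.3626.

0.3626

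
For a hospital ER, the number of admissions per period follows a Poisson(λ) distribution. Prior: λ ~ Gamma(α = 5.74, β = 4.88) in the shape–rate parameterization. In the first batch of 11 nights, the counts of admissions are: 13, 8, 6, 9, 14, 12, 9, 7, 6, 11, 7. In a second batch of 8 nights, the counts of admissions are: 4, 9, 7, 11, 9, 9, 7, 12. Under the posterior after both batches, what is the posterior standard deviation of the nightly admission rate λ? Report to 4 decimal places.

With a Gamma(shape α, rate β) prior, the Poisson likelihood is conjugate: the posterior is Gamma(α + ΣXᵢ, β + n).
Batch 1: sum of counts S = 102 over n = 11 nights.
After batch 1: Gamma(α+S, β+n) = Gamma(5.74+102, 4.88+11) = Gamma(107.74, 15.88).
Batch 2: sum of counts S = 68 over n = 8 nights.
After batch 2: Gamma(α+S, β+n) = Gamma(107.74+68, 15.88+8) = Gamma(175.74, 23.88).
SD = √α/β = √175.74/23.88 = 0.5551.

0.5551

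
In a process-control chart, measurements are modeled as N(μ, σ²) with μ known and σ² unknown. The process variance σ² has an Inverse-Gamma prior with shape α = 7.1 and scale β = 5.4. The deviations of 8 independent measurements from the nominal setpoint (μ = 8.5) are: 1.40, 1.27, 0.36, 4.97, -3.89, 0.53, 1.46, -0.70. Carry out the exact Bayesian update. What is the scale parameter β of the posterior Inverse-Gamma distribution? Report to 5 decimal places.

28.61900

With known mean μ and an Inverse-Gamma(α, β) prior on σ², the Normal likelihood is conjugate: posterior is Inv-Gamma(α + n/2, β + Σ(xᵢ−μ)²/2).
Σ(xᵢ−μ)² = (1.40)² + (1.27)² + (0.36)² + (4.97)² + (-3.89)² + (0.53)² + (1.46)² + (-0.70)² = 46.4380.
Posterior: Inv-Gamma(7.1 + 8/2, 5.4 + 46.4380/2) = Inv-Gamma(11.10, 28.61900).
Posterior β = 28.61900.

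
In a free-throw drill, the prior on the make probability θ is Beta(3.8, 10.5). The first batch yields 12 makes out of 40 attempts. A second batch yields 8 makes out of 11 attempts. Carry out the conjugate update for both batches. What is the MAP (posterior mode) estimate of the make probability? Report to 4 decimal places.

The Beta prior is conjugate to a Binomial/Bernoulli likelihood; the update adds successes to α and failures to β.
After batch 1: Beta(3.8+12, 10.5+28) = Beta(15.8, 38.5).
After batch 2: Beta(15.8+8, 38.5+3) = Beta(23.8, 41.5).
Mode of Beta(a,b) for a,b>1 is (a−1)/(a+b−2) = 22.8/63.3 = 0.3602.

0.3602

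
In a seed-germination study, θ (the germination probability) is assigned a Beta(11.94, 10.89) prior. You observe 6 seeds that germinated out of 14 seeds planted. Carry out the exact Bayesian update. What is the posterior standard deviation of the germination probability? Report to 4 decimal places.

The Beta prior is conjugate to a Binomial/Bernoulli likelihood; the update adds successes to α and failures to β.
Posterior: Beta(α+k, β+n−k) = Beta(11.94+6, 10.89+8) = Beta(17.94, 18.89).
Var = αβ/((α+β)²(α+β+1)) = 17.94·18.89/(36.83²·37.83) = 0.00660411; SD = √0.00660411 = 0.0813.

0.0813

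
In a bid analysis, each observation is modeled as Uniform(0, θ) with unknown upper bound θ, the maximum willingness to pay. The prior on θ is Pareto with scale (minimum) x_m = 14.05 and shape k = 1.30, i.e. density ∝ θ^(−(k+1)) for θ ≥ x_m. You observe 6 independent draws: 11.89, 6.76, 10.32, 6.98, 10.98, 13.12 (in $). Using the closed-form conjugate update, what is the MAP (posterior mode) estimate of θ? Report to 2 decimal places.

A Pareto(scale x_m, shape k) prior on the upper bound θ of Uniform(0, θ) is conjugate: posterior is Pareto(max(x_m, max xᵢ), k + n).
Sample maximum = 13.12; prior scale x_m = 14.05 → posterior scale = max = 14.05.
Posterior shape = 1.30 + 6 = 7.30.
The Pareto density is decreasing on [x_m, ∞), so the mode is x_m = 14.05.

14.05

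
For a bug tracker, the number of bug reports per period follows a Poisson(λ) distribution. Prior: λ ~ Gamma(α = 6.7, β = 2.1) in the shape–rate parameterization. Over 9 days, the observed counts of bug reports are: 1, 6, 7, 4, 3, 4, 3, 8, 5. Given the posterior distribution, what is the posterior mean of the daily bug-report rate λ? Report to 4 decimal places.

With a Gamma(shape α, rate β) prior, the Poisson likelihood is conjugate: the posterior is Gamma(α + ΣXᵢ, β + n).
Sum of counts S = 41 over n = 9 days.
Posterior: Gamma(α+S, β+n) = Gamma(6.7+41, 2.1+9) = Gamma(47.7, 11.1).
Posterior mean = α/β = 47.7/11.1 = 4.2973.

4.2973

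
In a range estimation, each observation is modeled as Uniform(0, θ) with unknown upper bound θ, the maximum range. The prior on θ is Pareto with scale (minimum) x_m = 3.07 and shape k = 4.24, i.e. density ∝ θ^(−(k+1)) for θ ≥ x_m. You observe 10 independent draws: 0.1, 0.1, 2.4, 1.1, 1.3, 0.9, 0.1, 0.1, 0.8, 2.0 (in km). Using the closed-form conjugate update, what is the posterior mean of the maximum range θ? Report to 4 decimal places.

A Pareto(scale x_m, shape k) prior on the upper bound θ of Uniform(0, θ) is conjugate: posterior is Pareto(max(x_m, max xᵢ), k + n).
Sample maximum = 2.4; prior scale x_m = 3.07 → posterior scale = max = 3.07.
Posterior shape = 4.24 + 10 = 14.24.
E[θ|data] = k·x_m/(k−1) = 14.24·3.07/13.24 = 3.3019.

3.3019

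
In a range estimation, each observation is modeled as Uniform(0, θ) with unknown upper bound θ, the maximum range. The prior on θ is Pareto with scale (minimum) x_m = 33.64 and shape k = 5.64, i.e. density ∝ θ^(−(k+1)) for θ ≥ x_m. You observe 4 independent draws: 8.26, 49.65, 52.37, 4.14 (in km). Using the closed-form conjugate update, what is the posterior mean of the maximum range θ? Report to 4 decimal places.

58.4313

A Pareto(scale x_m, shape k) prior on the upper bound θ of Uniform(0, θ) is conjugate: posterior is Pareto(max(x_m, max xᵢ), k + n).
Sample maximum = 52.37; prior scale x_m = 33.64 → posterior scale = max = 52.37.
Posterior shape = 5.64 + 4 = 9.64.
E[θ|data] = k·x_m/(k−1) = 9.64·52.37/8.64 = 58.4313.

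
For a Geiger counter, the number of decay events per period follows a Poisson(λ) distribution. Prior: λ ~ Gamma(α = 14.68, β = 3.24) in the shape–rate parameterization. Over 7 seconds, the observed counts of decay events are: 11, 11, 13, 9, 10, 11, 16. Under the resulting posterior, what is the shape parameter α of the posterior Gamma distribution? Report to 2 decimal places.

95.68

With a Gamma(shape α, rate β) prior, the Poisson likelihood is conjugate: the posterior is Gamma(α + ΣXᵢ, β + n).
Sum of counts S = 81 over n = 7 seconds.
Posterior: Gamma(α+S, β+n) = Gamma(14.68+81, 3.24+7) = Gamma(95.68, 10.24).
Posterior α = 95.68.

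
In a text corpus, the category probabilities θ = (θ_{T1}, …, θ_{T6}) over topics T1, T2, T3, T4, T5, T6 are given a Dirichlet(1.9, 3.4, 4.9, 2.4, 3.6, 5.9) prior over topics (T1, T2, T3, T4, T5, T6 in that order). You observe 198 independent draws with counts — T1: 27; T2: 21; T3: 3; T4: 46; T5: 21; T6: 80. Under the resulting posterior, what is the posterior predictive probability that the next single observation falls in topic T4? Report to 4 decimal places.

0.2199

The Dirichlet prior is conjugate to the Multinomial likelihood: each posterior αⱼ = prior αⱼ + observed count nⱼ.
Posterior concentration: (28.9, 24.4, 7.9, 48.4, 24.6, 85.9), total = 220.1.
P(next = T4 | data) = α_{T4}/Σα = 0.2199.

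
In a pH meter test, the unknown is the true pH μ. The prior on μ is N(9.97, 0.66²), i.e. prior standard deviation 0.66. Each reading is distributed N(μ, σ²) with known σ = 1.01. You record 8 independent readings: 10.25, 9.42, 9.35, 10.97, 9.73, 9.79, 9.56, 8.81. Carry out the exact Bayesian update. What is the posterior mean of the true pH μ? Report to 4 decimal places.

9.7882

For Normal data with known variance σ², a Normal(μ₀, σ₀²) prior on μ is conjugate. Posterior precision = 1/σ₀² + n/σ²; posterior mean is the precision-weighted average of μ₀ and x̄.
Σxᵢ = 10.25 + 9.42 + 9.35 + 10.97 + 9.73 + 9.79 + 9.56 + 8.81 = 77.88, so n·x̄ = 77.88.
σ₀² = 0.66² = 0.4356, σ² = 1.01² = 1.0201; σ² + n·σ₀² = 1.0201 + 8·0.4356 = 4.5049.
Posterior mean = (μ₀/σ₀² + n·x̄/σ²)/(1/σ₀² + n/σ²) = (σ²·μ₀ + σ₀²·n·x̄)/(σ² + n·σ₀²) = (1.0201·9.97 + 0.4356·77.88)/4.5049 = 44.094925/4.5049 = 9.7882.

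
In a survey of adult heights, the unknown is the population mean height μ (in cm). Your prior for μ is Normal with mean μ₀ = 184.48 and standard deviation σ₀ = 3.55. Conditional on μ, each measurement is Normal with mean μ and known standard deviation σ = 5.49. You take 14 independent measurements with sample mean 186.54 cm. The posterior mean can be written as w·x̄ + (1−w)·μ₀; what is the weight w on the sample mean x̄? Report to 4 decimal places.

0.8541

For Normal data with known variance σ², a Normal(μ₀, σ₀²) prior on μ is conjugate. Posterior precision = 1/σ₀² + n/σ²; posterior mean is the precision-weighted average of μ₀ and x̄.
σ₀² = 3.55² = 12.6025, σ² = 5.49² = 30.1401. Prior precision 1/σ₀² = 1/12.6025; data precision n/σ² = 14/30.1401.
w = (n/σ²)/(1/σ₀² + n/σ²) = n·σ₀²/(σ² + n·σ₀²) = 14·12.6025/(30.1401 + 14·12.6025) = 176.435/206.5751 = 0.8541.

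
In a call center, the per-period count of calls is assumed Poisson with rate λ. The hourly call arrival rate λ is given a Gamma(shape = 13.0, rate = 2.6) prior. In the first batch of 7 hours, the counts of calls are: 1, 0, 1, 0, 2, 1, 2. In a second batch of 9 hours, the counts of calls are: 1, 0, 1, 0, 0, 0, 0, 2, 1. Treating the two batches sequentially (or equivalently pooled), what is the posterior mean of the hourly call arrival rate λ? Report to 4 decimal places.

1.3441

With a Gamma(shape α, rate β) prior, the Poisson likelihood is conjugate: the posterior is Gamma(α + ΣXᵢ, β + n).
Batch 1: sum of counts S = 7 over n = 7 hours.
After batch 1: Gamma(α+S, β+n) = Gamma(13.0+7, 2.6+7) = Gamma(20.0, 9.6).
Batch 2: sum of counts S = 5 over n = 9 hours.
After batch 2: Gamma(α+S, β+n) = Gamma(20.0+5, 9.6+9) = Gamma(25.0, 18.6).
Posterior mean = α/β = 25.0/18.6 = 1.3441.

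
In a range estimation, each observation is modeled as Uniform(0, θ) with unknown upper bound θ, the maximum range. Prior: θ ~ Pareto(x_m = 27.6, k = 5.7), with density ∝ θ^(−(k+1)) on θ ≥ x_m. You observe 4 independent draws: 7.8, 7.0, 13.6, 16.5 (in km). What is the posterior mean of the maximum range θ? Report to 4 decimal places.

30.7724

A Pareto(scale x_m, shape k) prior on the upper bound θ of Uniform(0, θ) is conjugate: posterior is Pareto(max(x_m, max xᵢ), k + n).
Sample maximum = 16.5; prior scale x_m = 27.6 → posterior scale = max = 27.6.
Posterior shape = 5.7 + 4 = 9.7.
E[θ|data] = k·x_m/(k−1) = 9.7·27.6/8.7 = 30.7724.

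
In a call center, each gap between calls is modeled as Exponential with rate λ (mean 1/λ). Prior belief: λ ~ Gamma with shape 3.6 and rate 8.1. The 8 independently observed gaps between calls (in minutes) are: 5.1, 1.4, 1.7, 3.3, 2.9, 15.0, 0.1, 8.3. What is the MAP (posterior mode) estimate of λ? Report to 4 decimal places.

0.2309

With a Gamma(shape α, rate β) prior on the exponential rate λ, the posterior after n observations with total T = Σxᵢ is Gamma(α+n, β+T).
Sum of observations T = 37.8 minutes; n = 8.
Posterior: Gamma(3.6+8, 8.1+37.8) = Gamma(11.6, 45.9).
Mode = (α−1)/β = 0.2309.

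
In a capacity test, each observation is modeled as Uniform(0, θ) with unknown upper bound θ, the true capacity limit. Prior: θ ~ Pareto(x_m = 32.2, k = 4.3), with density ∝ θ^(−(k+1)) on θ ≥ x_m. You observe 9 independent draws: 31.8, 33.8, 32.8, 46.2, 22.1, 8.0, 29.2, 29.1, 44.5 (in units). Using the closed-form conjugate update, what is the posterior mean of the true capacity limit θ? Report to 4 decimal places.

49.9561

A Pareto(scale x_m, shape k) prior on the upper bound θ of Uniform(0, θ) is conjugate: posterior is Pareto(max(x_m, max xᵢ), k + n).
Sample maximum = 46.2; prior scale x_m = 32.2 → posterior scale = max = 46.2.
Posterior shape = 4.3 + 9 = 13.3.
E[θ|data] = k·x_m/(k−1) = 13.3·46.2/12.3 = 49.9561.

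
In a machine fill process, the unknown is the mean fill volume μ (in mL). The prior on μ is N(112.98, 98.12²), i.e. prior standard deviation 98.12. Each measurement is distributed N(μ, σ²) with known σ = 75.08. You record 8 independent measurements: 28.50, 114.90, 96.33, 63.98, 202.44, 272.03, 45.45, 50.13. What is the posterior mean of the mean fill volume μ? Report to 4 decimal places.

For Normal data with known variance σ², a Normal(μ₀, σ₀²) prior on μ is conjugate. Posterior precision = 1/σ₀² + n/σ²; posterior mean is the precision-weighted average of μ₀ and x̄.
Σxᵢ = 28.50 + 114.90 + 96.33 + 63.98 + 202.44 + 272.03 + 45.45 + 50.13 = 873.76, so n·x̄ = 873.76.
σ₀² = 98.12² = 9627.5344, σ² = 75.08² = 5637.0064; σ² + n·σ₀² = 5637.0064 + 8·9627.5344 = 82657.2816.
Posterior mean = (μ₀/σ₀² + n·x̄/σ²)/(1/σ₀² + n/σ²) = (σ²·μ₀ + σ₀²·n·x̄)/(σ² + n·σ₀²) = (5637.0064·112.98 + 9627.5344·873.76)/82657.2816 = 9049023.440416/82657.2816 = 109.4764.

109.4764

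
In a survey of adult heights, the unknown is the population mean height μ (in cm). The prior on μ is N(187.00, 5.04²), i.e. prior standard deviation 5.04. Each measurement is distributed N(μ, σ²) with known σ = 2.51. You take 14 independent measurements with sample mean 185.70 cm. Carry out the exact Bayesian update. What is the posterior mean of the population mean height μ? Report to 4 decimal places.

For Normal data with known variance σ², a Normal(μ₀, σ₀²) prior on μ is conjugate. Posterior precision = 1/σ₀² + n/σ²; posterior mean is the precision-weighted average of μ₀ and x̄.
n·x̄ = 14·185.70 = 2599.8.
σ₀² = 5.04² = 25.4016, σ² = 2.51² = 6.3001; σ² + n·σ₀² = 6.3001 + 14·25.4016 = 361.9225.
Posterior mean = (μ₀/σ₀² + n·x̄/σ²)/(1/σ₀² + n/σ²) = (σ²·μ₀ + σ₀²·n·x̄)/(σ² + n·σ₀²) = (6.3001·187.00 + 25.4016·2599.8)/361.9225 = 67217.19838/361.9225 = 185.7226.

185.7226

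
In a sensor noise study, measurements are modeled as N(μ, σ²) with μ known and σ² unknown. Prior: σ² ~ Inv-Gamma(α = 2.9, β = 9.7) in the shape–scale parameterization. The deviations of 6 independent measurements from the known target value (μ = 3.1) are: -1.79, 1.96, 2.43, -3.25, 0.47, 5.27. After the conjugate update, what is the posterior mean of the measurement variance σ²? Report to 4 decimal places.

7.2354

With known mean μ and an Inverse-Gamma(α, β) prior on σ², the Normal likelihood is conjugate: posterior is Inv-Gamma(α + n/2, β + Σ(xᵢ−μ)²/2).
Σ(xᵢ−μ)² = (-1.79)² + (1.96)² + (2.43)² + (-3.25)² + (0.47)² + (5.27)² = 51.5069.
Posterior: Inv-Gamma(2.9 + 6/2, 9.7 + 51.5069/2) = Inv-Gamma(5.90, 35.45345).
E[σ²|data] = β/(α−1) = 35.45345/4.90 = 7.2354.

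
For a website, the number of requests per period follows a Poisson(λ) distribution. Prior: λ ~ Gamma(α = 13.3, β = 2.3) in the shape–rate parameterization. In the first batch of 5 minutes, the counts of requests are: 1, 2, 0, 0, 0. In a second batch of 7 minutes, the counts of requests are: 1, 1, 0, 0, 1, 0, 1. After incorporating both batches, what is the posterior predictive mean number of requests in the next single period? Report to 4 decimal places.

With a Gamma(shape α, rate β) prior, the Poisson likelihood is conjugate: the posterior is Gamma(α + ΣXᵢ, β + n).
Batch 1: sum of counts S = 3 over n = 5 minutes.
After batch 1: Gamma(α+S, β+n) = Gamma(13.3+3, 2.3+5) = Gamma(16.3, 7.3).
Batch 2: sum of counts S = 4 over n = 7 minutes.
After batch 2: Gamma(α+S, β+n) = Gamma(16.3+4, 7.3+7) = Gamma(20.3, 14.3).
The predictive distribution for one future period is NegBinom with mean α/β = 1.4196.

1.4196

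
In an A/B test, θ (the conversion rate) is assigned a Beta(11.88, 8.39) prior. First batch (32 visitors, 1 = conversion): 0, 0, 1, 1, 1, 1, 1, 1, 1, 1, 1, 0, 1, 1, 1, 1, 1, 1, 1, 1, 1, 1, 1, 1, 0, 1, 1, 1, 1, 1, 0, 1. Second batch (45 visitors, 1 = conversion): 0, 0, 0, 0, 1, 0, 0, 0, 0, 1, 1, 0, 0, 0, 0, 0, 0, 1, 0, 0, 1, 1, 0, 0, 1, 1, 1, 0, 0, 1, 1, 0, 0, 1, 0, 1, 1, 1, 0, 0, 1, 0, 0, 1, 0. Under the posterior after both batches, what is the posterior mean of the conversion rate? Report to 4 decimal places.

0.5745

The Beta prior is conjugate to a Binomial/Bernoulli likelihood; the update adds successes to α and failures to β.
After batch 1: Beta(11.88+27, 8.39+5) = Beta(38.88, 13.39).
After batch 2: Beta(38.88+17, 13.39+28) = Beta(55.88, 41.39).
Posterior mean = α/(α+β) = 55.88/97.27 = 0.5745.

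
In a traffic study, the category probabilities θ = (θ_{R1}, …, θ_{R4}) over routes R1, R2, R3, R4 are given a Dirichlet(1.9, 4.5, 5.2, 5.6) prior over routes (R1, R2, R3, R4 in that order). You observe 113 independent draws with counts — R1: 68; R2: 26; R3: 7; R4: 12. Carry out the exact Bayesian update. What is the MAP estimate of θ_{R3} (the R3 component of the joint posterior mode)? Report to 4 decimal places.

0.0887

The Dirichlet prior is conjugate to the Multinomial likelihood: each posterior αⱼ = prior αⱼ + observed count nⱼ.
Posterior concentration: (69.9, 30.5, 12.2, 17.6), total = 130.2.
Joint mode component: (α_{R3}−1)/(Σα−K) = 11.2/126.2 = 0.0887.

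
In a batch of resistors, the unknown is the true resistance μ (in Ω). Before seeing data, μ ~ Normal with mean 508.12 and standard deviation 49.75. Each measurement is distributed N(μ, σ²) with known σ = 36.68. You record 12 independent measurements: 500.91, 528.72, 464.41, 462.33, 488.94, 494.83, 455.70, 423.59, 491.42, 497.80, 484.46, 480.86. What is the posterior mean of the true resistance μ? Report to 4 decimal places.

For Normal data with known variance σ², a Normal(μ₀, σ₀²) prior on μ is conjugate. Posterior precision = 1/σ₀² + n/σ²; posterior mean is the precision-weighted average of μ₀ and x̄.
Σxᵢ = 500.91 + 528.72 + 464.41 + 462.33 + 488.94 + 494.83 + 455.70 + 423.59 + 491.42 + 497.80 + 484.46 + 480.86 = 5773.97, so n·x̄ = 5773.97.
σ₀² = 49.75² = 2475.0625, σ² = 36.68² = 1345.4224; σ² + n·σ₀² = 1345.4224 + 12·2475.0625 = 31046.1724.
Posterior mean = (μ₀/σ₀² + n·x̄/σ²)/(1/σ₀² + n/σ²) = (σ²·μ₀ + σ₀²·n·x̄)/(σ² + n·σ₀²) = (1345.4224·508.12 + 2475.0625·5773.97)/31046.1724 = 14974572.653013/31046.1724 = 482.3323.

482.3323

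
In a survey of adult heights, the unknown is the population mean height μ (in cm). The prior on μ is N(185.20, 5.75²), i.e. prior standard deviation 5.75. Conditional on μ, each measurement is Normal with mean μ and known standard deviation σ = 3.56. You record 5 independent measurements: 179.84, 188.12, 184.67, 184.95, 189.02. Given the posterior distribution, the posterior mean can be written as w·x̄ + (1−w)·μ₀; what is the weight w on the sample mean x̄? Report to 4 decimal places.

0.9288

For Normal data with known variance σ², a Normal(μ₀, σ₀²) prior on μ is conjugate. Posterior precision = 1/σ₀² + n/σ²; posterior mean is the precision-weighted average of μ₀ and x̄.
σ₀² = 5.75² = 33.0625, σ² = 3.56² = 12.6736. Prior precision 1/σ₀² = 1/33.0625; data precision n/σ² = 5/12.6736.
w = (n/σ²)/(1/σ₀² + n/σ²) = n·σ₀²/(σ² + n·σ₀²) = 5·33.0625/(12.6736 + 5·33.0625) = 165.3125/177.9861 = 0.9288.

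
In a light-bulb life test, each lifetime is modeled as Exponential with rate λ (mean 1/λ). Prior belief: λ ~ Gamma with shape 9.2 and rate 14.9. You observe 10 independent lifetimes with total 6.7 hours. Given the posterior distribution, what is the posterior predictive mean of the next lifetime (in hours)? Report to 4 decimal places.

1.1868

With a Gamma(shape α, rate β) prior on the exponential rate λ, the posterior after n observations with total T = Σxᵢ is Gamma(α+n, β+T).
Posterior: Gamma(9.2+10, 14.9+6.7) = Gamma(19.2, 21.6).
The predictive distribution for the next observation is Lomax; its mean is β/(α−1) = 21.6/18.2 = 1.1868.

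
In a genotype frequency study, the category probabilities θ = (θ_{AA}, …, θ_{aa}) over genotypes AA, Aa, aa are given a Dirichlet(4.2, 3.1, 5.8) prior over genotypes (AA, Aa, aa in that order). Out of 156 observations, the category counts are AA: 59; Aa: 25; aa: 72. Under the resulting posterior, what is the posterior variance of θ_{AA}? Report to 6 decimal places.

0.001376

The Dirichlet prior is conjugate to the Multinomial likelihood: each posterior αⱼ = prior αⱼ + observed count nⱼ.
Posterior concentration: (63.2, 28.1, 77.8), total = 169.1.
Var[θ_j] = α_j(Σα−α_j)/((Σα)²(Σα+1)) = 63.2·105.9/(169.1²·170.1) = 0.001376.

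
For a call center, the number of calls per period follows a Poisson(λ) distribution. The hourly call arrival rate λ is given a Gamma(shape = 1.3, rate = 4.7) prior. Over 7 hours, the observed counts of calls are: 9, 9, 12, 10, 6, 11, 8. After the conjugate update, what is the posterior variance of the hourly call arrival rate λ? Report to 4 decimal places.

With a Gamma(shape α, rate β) prior, the Poisson likelihood is conjugate: the posterior is Gamma(α + ΣXᵢ, β + n).
Sum of counts S = 65 over n = 7 hours.
Posterior: Gamma(α+S, β+n) = Gamma(1.3+65, 4.7+7) = Gamma(66.3, 11.7).
Var = α/β² = 66.3/11.7² = 0.4843.

0.4843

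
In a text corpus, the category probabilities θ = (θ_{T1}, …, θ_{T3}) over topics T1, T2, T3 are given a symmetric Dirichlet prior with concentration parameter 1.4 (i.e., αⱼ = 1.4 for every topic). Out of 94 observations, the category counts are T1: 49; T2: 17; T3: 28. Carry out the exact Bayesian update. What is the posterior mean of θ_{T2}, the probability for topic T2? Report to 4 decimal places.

The Dirichlet prior is conjugate to the Multinomial likelihood: each posterior αⱼ = prior αⱼ + observed count nⱼ.
Posterior concentration: (50.4, 18.4, 29.4), total = 98.2.
E[θ_{T2}|data] = α_{T2}/Σα = 18.4/98.2 = 0.1874.

0.1874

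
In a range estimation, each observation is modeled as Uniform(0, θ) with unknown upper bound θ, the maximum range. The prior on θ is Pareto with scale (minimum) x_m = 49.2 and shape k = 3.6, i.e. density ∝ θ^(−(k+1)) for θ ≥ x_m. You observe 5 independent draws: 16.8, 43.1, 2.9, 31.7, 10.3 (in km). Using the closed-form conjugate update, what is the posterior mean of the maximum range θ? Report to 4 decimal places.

55.6737

A Pareto(scale x_m, shape k) prior on the upper bound θ of Uniform(0, θ) is conjugate: posterior is Pareto(max(x_m, max xᵢ), k + n).
Sample maximum = 43.1; prior scale x_m = 49.2 → posterior scale = max = 49.2.
Posterior shape = 3.6 + 5 = 8.6.
E[θ|data] = k·x_m/(k−1) = 8.6·49.2/7.6 = 55.6737.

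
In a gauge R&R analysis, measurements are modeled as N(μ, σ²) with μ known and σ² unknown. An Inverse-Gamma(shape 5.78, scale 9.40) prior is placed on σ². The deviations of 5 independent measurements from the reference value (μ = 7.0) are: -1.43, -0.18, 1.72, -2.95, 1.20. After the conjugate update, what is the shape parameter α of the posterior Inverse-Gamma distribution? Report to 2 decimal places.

8.28

With known mean μ and an Inverse-Gamma(α, β) prior on σ², the Normal likelihood is conjugate: posterior is Inv-Gamma(α + n/2, β + Σ(xᵢ−μ)²/2).
Σ(xᵢ−μ)² = (-1.43)² + (-0.18)² + (1.72)² + (-2.95)² + (1.20)² = 15.1782.
Posterior: Inv-Gamma(5.78 + 5/2, 9.40 + 15.1782/2) = Inv-Gamma(8.28, 16.98910).
Posterior α = 8.28.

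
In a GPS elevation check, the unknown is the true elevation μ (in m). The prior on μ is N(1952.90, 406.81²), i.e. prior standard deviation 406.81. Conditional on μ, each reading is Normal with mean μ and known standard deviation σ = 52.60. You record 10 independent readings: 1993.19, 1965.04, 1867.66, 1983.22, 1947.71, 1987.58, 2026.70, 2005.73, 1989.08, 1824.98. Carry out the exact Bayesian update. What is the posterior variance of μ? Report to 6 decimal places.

276.214221

For Normal data with known variance σ², a Normal(μ₀, σ₀²) prior on μ is conjugate. Posterior precision = 1/σ₀² + n/σ²; posterior mean is the precision-weighted average of μ₀ and x̄.
σ₀² = 406.81² = 165494.3761, σ² = 52.60² = 2766.76; σ² + n·σ₀² = 2766.76 + 10·165494.3761 = 1657710.521.
Posterior precision = 1/σ₀² + n/σ² = 1/165494.3761 + 10/2766.76 = (σ² + n·σ₀²)/(σ₀²σ²) = 1657710.521/(165494.3761·2766.76); posterior variance σₙ² = σ₀²σ²/(σ² + n·σ₀²) = 165494.3761·2766.76/1657710.521 = 276.214221.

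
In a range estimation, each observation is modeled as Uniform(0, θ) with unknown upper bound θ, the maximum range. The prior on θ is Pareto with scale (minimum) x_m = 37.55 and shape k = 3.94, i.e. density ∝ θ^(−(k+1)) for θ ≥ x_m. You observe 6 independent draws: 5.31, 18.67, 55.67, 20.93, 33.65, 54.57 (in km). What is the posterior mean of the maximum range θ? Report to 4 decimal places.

61.8971

A Pareto(scale x_m, shape k) prior on the upper bound θ of Uniform(0, θ) is conjugate: posterior is Pareto(max(x_m, max xᵢ), k + n).
Sample maximum = 55.67; prior scale x_m = 37.55 → posterior scale = max = 55.67.
Posterior shape = 3.94 + 6 = 9.94.
E[θ|data] = k·x_m/(k−1) = 9.94·55.67/8.94 = 61.8971.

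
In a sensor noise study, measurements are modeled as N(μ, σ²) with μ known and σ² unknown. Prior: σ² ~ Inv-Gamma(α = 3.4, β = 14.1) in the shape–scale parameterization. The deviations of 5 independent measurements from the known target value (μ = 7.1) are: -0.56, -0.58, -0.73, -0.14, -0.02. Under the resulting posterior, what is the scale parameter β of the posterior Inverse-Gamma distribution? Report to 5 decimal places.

14.70145

With known mean μ and an Inverse-Gamma(α, β) prior on σ², the Normal likelihood is conjugate: posterior is Inv-Gamma(α + n/2, β + Σ(xᵢ−μ)²/2).
Σ(xᵢ−μ)² = (-0.56)² + (-0.58)² + (-0.73)² + (-0.14)² + (-0.02)² = 1.2029.
Posterior: Inv-Gamma(3.4 + 5/2, 14.1 + 1.2029/2) = Inv-Gamma(5.90, 14.70145).
Posterior β = 14.70145.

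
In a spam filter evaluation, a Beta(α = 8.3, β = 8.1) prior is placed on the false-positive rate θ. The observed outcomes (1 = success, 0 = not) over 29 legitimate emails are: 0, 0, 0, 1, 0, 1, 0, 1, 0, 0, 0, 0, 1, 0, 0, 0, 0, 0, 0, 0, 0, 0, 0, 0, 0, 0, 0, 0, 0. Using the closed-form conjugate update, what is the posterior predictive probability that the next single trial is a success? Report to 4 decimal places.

The Beta prior is conjugate to a Binomial/Bernoulli likelihood; the update adds successes to α and failures to β.
Posterior: Beta(α+k, β+n−k) = Beta(8.3+4, 8.1+25) = Beta(12.3, 33.1).
For a single future Bernoulli trial, P(success | data) = α/(α+β) = 0.2709.

0.2709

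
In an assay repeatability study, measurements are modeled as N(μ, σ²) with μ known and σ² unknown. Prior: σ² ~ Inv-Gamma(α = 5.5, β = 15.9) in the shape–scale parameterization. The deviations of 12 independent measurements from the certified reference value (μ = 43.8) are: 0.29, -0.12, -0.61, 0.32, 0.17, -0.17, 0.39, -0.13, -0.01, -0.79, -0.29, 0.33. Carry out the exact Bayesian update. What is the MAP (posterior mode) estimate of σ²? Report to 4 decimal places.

1.3367

With known mean μ and an Inverse-Gamma(α, β) prior on σ², the Normal likelihood is conjugate: posterior is Inv-Gamma(α + n/2, β + Σ(xᵢ−μ)²/2).
Σ(xᵢ−μ)² = (0.29)² + (-0.12)² + (-0.61)² + (0.32)² + (0.17)² + (-0.17)² + (0.39)² + (-0.13)² + (-0.01)² + (-0.79)² + (-0.29)² + (0.33)² = 1.6170.
Posterior: Inv-Gamma(5.5 + 12/2, 15.9 + 1.6170/2) = Inv-Gamma(11.50, 16.70850).
Mode = β/(α+1) = 16.70850/12.50 = 1.3367.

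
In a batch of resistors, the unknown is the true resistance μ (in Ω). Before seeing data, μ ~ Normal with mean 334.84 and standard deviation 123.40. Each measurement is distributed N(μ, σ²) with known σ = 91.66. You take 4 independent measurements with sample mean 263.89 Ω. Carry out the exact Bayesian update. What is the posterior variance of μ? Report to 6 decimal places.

1845.792493

For Normal data with known variance σ², a Normal(μ₀, σ₀²) prior on μ is conjugate. Posterior precision = 1/σ₀² + n/σ²; posterior mean is the precision-weighted average of μ₀ and x̄.
σ₀² = 123.40² = 15227.56, σ² = 91.66² = 8401.5556; σ² + n·σ₀² = 8401.5556 + 4·15227.56 = 69311.7956.
Posterior precision = 1/σ₀² + n/σ² = 1/15227.56 + 4/8401.5556 = (σ² + n·σ₀²)/(σ₀²σ²) = 69311.7956/(15227.56·8401.5556); posterior variance σₙ² = σ₀²σ²/(σ² + n·σ₀²) = 15227.56·8401.5556/69311.7956 = 1845.792493.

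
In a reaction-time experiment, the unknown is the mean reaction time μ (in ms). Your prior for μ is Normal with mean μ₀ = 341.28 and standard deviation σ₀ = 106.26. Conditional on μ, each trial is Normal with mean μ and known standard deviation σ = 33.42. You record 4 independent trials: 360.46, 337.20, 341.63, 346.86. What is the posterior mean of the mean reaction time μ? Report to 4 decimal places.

For Normal data with known variance σ², a Normal(μ₀, σ₀²) prior on μ is conjugate. Posterior precision = 1/σ₀² + n/σ²; posterior mean is the precision-weighted average of μ₀ and x̄.
Σxᵢ = 360.46 + 337.20 + 341.63 + 346.86 = 1386.15, so n·x̄ = 1386.15.
σ₀² = 106.26² = 11291.1876, σ² = 33.42² = 1116.8964; σ² + n·σ₀² = 1116.8964 + 4·11291.1876 = 46281.6468.
Posterior mean = (μ₀/σ₀² + n·x̄/σ²)/(1/σ₀² + n/σ²) = (σ²·μ₀ + σ₀²·n·x̄)/(σ² + n·σ₀²) = (1116.8964·341.28 + 11291.1876·1386.15)/46281.6468 = 16032454.095132/46281.6468 = 346.4106.

346.4106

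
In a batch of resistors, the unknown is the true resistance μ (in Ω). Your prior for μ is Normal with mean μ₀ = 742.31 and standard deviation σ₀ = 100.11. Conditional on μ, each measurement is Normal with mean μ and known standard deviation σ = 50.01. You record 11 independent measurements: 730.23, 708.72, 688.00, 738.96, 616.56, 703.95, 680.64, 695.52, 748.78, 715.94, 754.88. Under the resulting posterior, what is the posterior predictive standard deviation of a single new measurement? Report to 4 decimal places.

For Normal data with known variance σ², a Normal(μ₀, σ₀²) prior on μ is conjugate. Posterior precision = 1/σ₀² + n/σ²; posterior mean is the precision-weighted average of μ₀ and x̄.
σ₀² = 100.11² = 10022.0121, σ² = 50.01² = 2501.0001; σ² + n·σ₀² = 2501.0001 + 11·10022.0121 = 112743.1332.
Posterior precision = 1/σ₀² + n/σ² = 1/10022.0121 + 11/2501.0001 = (σ² + n·σ₀²)/(σ₀²σ²) = 112743.1332/(10022.0121·2501.0001); posterior variance σₙ² = σ₀²σ²/(σ² + n·σ₀²) = 10022.0121·2501.0001/112743.1332 = 222.319999.
Predictive variance for one new observation = σₙ² + σ² = 10022.0121·2501.0001/112743.1332 + 2501.0001 = σ²·(σ₀² + 112743.1332)/112743.1332 = 2501.0001·122765.1453/112743.1332 = 2723.320099; SD = √(2501.0001·122765.1453/112743.1332) = 52.1854.

52.1854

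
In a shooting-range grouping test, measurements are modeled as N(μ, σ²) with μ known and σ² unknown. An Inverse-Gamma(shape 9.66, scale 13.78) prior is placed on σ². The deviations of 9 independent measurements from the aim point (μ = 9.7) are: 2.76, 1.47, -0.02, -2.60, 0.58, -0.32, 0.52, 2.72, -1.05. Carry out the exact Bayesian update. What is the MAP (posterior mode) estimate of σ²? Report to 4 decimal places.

With known mean μ and an Inverse-Gamma(α, β) prior on σ², the Normal likelihood is conjugate: posterior is Inv-Gamma(α + n/2, β + Σ(xᵢ−μ)²/2).
Σ(xᵢ−μ)² = (2.76)² + (1.47)² + (-0.02)² + (-2.60)² + (0.58)² + (-0.32)² + (0.52)² + (2.72)² + (-1.05)² = 25.7490.
Posterior: Inv-Gamma(9.66 + 9/2, 13.78 + 25.7490/2) = Inv-Gamma(14.16, 26.65450).
Mode = β/(α+1) = 26.65450/15.16 = 1.7582.

1.7582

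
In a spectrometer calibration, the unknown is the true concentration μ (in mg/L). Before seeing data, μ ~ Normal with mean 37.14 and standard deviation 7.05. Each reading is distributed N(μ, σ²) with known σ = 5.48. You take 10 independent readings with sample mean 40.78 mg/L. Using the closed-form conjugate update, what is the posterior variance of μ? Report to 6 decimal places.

For Normal data with known variance σ², a Normal(μ₀, σ₀²) prior on μ is conjugate. Posterior precision = 1/σ₀² + n/σ²; posterior mean is the precision-weighted average of μ₀ and x̄.
σ₀² = 7.05² = 49.7025, σ² = 5.48² = 30.0304; σ² + n·σ₀² = 30.0304 + 10·49.7025 = 527.0554.
Posterior precision = 1/σ₀² + n/σ² = 1/49.7025 + 10/30.0304 = (σ² + n·σ₀²)/(σ₀²σ²) = 527.0554/(49.7025·30.0304); posterior variance σₙ² = σ₀²σ²/(σ² + n·σ₀²) = 49.7025·30.0304/527.0554 = 2.831934.

2.831934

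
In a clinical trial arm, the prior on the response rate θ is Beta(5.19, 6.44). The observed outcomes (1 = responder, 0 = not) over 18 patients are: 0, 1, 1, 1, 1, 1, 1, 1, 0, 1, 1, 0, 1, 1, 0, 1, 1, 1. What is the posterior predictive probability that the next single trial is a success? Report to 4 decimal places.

0.6477

The Beta prior is conjugate to a Binomial/Bernoulli likelihood; the update adds successes to α and failures to β.
Posterior: Beta(α+k, β+n−k) = Beta(5.19+14, 6.44+4) = Beta(19.19, 10.44).
For a single future Bernoulli trial, P(success | data) = α/(α+β) = 0.6477.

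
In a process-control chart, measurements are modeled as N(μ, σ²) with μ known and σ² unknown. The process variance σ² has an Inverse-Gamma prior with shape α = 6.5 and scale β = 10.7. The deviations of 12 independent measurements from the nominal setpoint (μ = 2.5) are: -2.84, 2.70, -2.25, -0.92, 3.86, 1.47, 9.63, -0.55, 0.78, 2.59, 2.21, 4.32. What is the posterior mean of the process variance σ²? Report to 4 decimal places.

7.9838

With known mean μ and an Inverse-Gamma(α, β) prior on σ², the Normal likelihood is conjugate: posterior is Inv-Gamma(α + n/2, β + Σ(xᵢ−μ)²/2).
Σ(xᵢ−μ)² = (-2.84)² + (2.70)² + (-2.25)² + (-0.92)² + (3.86)² + (1.47)² + (9.63)² + (-0.55)² + (0.78)² + (2.59)² + (2.21)² + (4.32)² = 162.2274.
Posterior: Inv-Gamma(6.5 + 12/2, 10.7 + 162.2274/2) = Inv-Gamma(12.50, 91.81370).
E[σ²|data] = β/(α−1) = 91.81370/11.50 = 7.9838.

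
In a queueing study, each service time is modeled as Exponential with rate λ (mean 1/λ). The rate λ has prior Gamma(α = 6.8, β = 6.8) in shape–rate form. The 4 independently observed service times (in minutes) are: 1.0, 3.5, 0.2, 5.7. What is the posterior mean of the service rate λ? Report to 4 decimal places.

0.6279

With a Gamma(shape α, rate β) prior on the exponential rate λ, the posterior after n observations with total T = Σxᵢ is Gamma(α+n, β+T).
Sum of observations T = 10.4 minutes; n = 4.
Posterior: Gamma(6.8+4, 6.8+10.4) = Gamma(10.8, 17.2).
Posterior mean of λ = α/β = 10.8/17.2 = 0.6279.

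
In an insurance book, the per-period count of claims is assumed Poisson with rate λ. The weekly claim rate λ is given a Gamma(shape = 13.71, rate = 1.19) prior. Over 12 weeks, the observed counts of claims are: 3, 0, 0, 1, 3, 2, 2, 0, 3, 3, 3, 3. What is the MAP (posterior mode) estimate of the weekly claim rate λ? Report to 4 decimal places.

With a Gamma(shape α, rate β) prior, the Poisson likelihood is conjugate: the posterior is Gamma(α + ΣXᵢ, β + n).
Sum of counts S = 23 over n = 12 weeks.
Posterior: Gamma(α+S, β+n) = Gamma(13.71+23, 1.19+12) = Gamma(36.71, 13.19).
Mode of Gamma(α,β) for α≥1 is (α−1)/β = 35.71/13.19 = 2.7074.

2.7074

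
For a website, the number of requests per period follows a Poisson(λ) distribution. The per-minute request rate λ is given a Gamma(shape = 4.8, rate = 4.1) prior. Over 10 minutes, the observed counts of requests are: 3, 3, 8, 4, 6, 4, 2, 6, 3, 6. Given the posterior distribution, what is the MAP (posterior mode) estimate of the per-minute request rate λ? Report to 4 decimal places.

With a Gamma(shape α, rate β) prior, the Poisson likelihood is conjugate: the posterior is Gamma(α + ΣXᵢ, β + n).
Sum of counts S = 45 over n = 10 minutes.
Posterior: Gamma(α+S, β+n) = Gamma(4.8+45, 4.1+10) = Gamma(49.8, 14.1).
Mode of Gamma(α,β) for α≥1 is (α−1)/β = 48.8/14.1 = 3.4610.

3.4610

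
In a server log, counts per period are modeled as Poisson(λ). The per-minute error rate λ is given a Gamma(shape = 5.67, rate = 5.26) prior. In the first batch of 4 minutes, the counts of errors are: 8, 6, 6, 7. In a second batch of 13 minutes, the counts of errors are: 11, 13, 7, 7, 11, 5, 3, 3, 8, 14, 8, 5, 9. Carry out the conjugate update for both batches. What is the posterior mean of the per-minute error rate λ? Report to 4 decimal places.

With a Gamma(shape α, rate β) prior, the Poisson likelihood is conjugate: the posterior is Gamma(α + ΣXᵢ, β + n).
Batch 1: sum of counts S = 27 over n = 4 minutes.
After batch 1: Gamma(α+S, β+n) = Gamma(5.67+27, 5.26+4) = Gamma(32.67, 9.26).
Batch 2: sum of counts S = 104 over n = 13 minutes.
After batch 2: Gamma(α+S, β+n) = Gamma(32.67+104, 9.26+13) = Gamma(136.67, 22.26).
Posterior mean = α/β = 136.67/22.26 = 6.1397.

6.1397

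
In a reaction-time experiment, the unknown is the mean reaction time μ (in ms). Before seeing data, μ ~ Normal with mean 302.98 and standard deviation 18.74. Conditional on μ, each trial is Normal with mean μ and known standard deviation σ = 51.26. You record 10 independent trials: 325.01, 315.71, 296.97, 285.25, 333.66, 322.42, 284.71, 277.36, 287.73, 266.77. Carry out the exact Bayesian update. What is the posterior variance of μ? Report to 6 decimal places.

150.302411

For Normal data with known variance σ², a Normal(μ₀, σ₀²) prior on μ is conjugate. Posterior precision = 1/σ₀² + n/σ²; posterior mean is the precision-weighted average of μ₀ and x̄.
σ₀² = 18.74² = 351.1876, σ² = 51.26² = 2627.5876; σ² + n·σ₀² = 2627.5876 + 10·351.1876 = 6139.4636.
Posterior precision = 1/σ₀² + n/σ² = 1/351.1876 + 10/2627.5876 = (σ² + n·σ₀²)/(σ₀²σ²) = 6139.4636/(351.1876·2627.5876); posterior variance σₙ² = σ₀²σ²/(σ² + n·σ₀²) = 351.1876·2627.5876/6139.4636 = 150.302411.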